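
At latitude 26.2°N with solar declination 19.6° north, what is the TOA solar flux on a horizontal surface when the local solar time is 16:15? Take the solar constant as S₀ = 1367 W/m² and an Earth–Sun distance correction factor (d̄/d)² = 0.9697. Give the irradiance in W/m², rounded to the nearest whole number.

Hour angle H = 15° × (16.25 − 12) = 63.75°.
cos θ_z = sin(26.2°) sin(19.6°) + cos(26.2°) cos(19.6°) cos(63.75°) = 0.1481 + 0.3739 = 0.5220.
Top-of-atmosphere irradiance = S₀ (d̄/d)² cos θ_z = 1367 × 0.9697 × 0.5220 = 691.95 W/m².

692 W/m²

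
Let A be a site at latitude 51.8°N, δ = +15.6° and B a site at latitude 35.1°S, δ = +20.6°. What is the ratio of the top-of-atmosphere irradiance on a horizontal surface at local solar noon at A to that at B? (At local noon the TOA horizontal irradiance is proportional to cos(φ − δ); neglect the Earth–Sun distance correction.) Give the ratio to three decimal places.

A: cos θ_z = cos(51.8° − (15.6°)) = 0.8070.
B: cos θ_z = cos(-35.1° − (20.6°)) = 0.5635.
Ratio A/B = 0.8070 / 0.5635 = 1.4321.

1.432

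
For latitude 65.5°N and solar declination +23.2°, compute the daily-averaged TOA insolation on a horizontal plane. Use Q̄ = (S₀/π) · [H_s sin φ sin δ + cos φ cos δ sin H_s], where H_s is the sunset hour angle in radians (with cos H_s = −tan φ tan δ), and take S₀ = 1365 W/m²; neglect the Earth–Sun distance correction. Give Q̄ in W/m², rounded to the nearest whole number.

cos H_s = −tan(65.5°) · tan(23.2°) = -0.9405, so H_s = arccos(-0.9405) = 160.14°. In radians, H_s = 2.7950.
H_s sin φ sin δ = 2.7950 × 0.9100 × 0.3939 = 1.0019.
cos φ cos δ sin H_s = 0.4147 × 0.9191 × 0.3397 = 0.1295.
Q̄ = (1365/π) × (1.0019 + 0.1295) = 434.49 × 1.1314 = 491.58 W/m².

492 W/m²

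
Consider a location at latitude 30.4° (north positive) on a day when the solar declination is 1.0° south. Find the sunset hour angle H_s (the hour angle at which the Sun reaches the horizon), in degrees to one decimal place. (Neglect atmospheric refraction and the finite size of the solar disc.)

89.4°

cos H_s = −tan(30.4°) · tan(-1.0°) = 0.0102, so H_s = arccos(0.0102) = 89.42°.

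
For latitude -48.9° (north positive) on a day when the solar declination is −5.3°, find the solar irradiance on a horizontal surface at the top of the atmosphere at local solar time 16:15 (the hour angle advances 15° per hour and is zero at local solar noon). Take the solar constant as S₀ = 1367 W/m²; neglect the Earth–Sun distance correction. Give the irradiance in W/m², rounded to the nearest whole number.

491 W/m²

Hour angle H = 15° × (16.25 − 12) = 63.75°.
cos θ_z = sin φ sin δ + cos φ cos δ cos H = (-0.7536)(-0.0924) + (0.6574)(0.9957)(0.4423) = 0.3592.
Top-of-atmosphere irradiance = S₀ cos θ_z = 1367 × 0.3592 = 491.03 W/m².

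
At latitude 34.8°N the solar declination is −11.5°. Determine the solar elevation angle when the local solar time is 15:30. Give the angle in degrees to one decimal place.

22.1°

Hour angle H = 15° × (15.5 − 12) = 52.50°.
cos θ_z = sin φ sin δ + cos φ cos δ cos H = (0.5707)(-0.1994) + (0.8211)(0.9799)(0.6088) = 0.3760.
θ_z = arccos(0.3760) = 67.91°, so the elevation is 90° − 67.91° = 22.09°.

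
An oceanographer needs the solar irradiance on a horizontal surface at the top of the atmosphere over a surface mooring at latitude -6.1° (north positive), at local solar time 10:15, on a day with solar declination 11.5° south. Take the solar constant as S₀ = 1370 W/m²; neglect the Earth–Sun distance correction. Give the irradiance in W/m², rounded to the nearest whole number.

1226 W/m²

Hour angle H = 15° × (10.25 − 12) = -26.25°.
cos θ_z = sin φ sin δ + cos φ cos δ cos H = (-0.1063)(-0.1994) + (0.9943)(0.9799)(0.8969) = 0.8951.
Top-of-atmosphere irradiance = S₀ cos θ_z = 1370 × 0.8951 = 1226.29 W/m².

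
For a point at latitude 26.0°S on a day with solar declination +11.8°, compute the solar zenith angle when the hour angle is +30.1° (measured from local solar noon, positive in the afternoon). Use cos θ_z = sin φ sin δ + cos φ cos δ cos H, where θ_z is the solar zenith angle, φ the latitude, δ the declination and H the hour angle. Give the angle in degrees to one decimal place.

47.8°

With φ = -26.0°, δ = 11.8°, H = 30.10°: sin φ sin δ = -0.0896, cos φ cos δ cos H = 0.7612, so cos θ_z = 0.6716.
θ_z = arccos(0.6716) = 47.81°.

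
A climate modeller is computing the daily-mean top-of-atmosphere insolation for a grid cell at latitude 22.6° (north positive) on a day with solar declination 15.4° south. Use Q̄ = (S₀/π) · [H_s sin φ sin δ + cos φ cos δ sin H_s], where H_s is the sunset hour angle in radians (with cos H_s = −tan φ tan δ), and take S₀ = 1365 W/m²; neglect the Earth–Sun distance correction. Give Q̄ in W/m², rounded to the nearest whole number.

The sunset hour angle satisfies cos H_s = −tan φ tan δ = 0.1147, giving H_s = 83.41°. In radians, H_s = 1.4558.
H_s sin φ sin δ = 1.4558 × 0.3843 × -0.2656 = -0.1486.
cos φ cos δ sin H_s = 0.9232 × 0.9641 × 0.9934 = 0.8842.
Q̄ = (1365/π) × (-0.1486 + 0.8842) = 434.49 × 0.7356 = 319.61 W/m².

320 W/m²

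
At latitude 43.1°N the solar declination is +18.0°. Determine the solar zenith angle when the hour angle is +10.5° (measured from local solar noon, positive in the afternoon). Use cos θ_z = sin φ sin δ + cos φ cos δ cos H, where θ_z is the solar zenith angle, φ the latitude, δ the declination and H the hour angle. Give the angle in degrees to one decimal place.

26.6°

cos θ_z = sin(43.1°) sin(18.0°) + cos(43.1°) cos(18.0°) cos(10.50°) = 0.2111 + 0.6828 = 0.8939.
θ_z = arccos(0.8939) = 26.63°.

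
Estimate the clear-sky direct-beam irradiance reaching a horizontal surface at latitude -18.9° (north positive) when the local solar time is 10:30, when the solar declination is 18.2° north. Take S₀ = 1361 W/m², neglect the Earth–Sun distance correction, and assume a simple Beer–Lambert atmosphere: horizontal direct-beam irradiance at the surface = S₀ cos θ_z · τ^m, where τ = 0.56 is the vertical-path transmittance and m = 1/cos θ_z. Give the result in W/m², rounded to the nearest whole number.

Hour angle H = 15° × (10.5 − 12) = -22.50°.
With φ = -18.9°, δ = 18.2°, H = -22.50°: sin φ sin δ = -0.1012, cos φ cos δ cos H = 0.8303, so cos θ_z = 0.7291.
Air mass m = 1/cos θ_z = 1/0.7291 = 1.372; τ^m = 0.56^1.372 = 0.4514.
Surface direct beam = 1361 × 0.7291 × 0.4514 = 447.93 W/m².

448 W/m²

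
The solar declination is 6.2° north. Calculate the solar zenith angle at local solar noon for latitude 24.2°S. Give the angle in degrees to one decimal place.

30.4°

At local solar noon the hour angle is zero, so the zenith angle is |φ − δ| = |-24.2° − (6.2°)| = 30.4°.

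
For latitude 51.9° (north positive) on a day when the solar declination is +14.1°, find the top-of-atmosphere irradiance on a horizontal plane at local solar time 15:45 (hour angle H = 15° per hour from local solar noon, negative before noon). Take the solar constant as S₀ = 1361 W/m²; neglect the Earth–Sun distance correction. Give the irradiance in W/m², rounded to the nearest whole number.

713 W/m²

Hour angle H = 15° × (15.75 − 12) = 56.25°.
cos θ_z = sin(51.9°) sin(14.1°) + cos(51.9°) cos(14.1°) cos(56.25°) = 0.1917 + 0.3325 = 0.5242.
Top-of-atmosphere irradiance = S₀ cos θ_z = 1361 × 0.5242 = 713.44 W/m².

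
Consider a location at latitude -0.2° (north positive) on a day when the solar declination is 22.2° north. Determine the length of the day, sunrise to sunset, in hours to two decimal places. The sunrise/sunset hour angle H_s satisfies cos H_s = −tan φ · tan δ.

The sunset hour angle satisfies cos H_s = −tan φ tan δ = 0.0014, giving H_s = 89.92°.
Day length = 2 H_s / 15° h⁻¹ = 179.84° / 15 = 11.989 h.

11.99 hours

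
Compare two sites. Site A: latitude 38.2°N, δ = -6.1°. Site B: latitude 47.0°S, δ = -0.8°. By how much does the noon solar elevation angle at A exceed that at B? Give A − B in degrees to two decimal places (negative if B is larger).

+1.90°

A: 90° − |38.2 − (-6.1)| = 45.70°.
B: 90° − |-47.0 − (-0.8)| = 43.80°.
A − B = 45.70 − 43.80 = 1.90°.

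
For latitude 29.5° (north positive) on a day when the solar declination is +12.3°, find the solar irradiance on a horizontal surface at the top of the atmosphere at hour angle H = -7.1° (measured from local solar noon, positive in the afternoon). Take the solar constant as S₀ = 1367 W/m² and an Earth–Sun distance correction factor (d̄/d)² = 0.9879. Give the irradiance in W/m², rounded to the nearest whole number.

cos θ_z = sin φ sin δ + cos φ cos δ cos H = (0.4924)(0.2130) + (0.8704)(0.9770)(0.9923) = 0.9487.
Top-of-atmosphere irradiance = S₀ (d̄/d)² cos θ_z = 1367 × 0.9879 × 0.9487 = 1281.18 W/m².

1281 W/m²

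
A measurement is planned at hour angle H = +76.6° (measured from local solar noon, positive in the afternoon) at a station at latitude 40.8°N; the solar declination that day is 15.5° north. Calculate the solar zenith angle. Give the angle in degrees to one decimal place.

cos θ_z = sin(40.8°) sin(15.5°) + cos(40.8°) cos(15.5°) cos(76.60°) = 0.1746 + 0.1691 = 0.3437.
θ_z = arccos(0.3437) = 69.90°.

69.9°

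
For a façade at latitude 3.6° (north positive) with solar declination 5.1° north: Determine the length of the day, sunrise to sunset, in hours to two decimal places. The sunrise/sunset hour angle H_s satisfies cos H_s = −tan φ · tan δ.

−tan φ tan δ = −(0.0629)(0.0892) = -0.0056; H_s = arccos(-0.0056) = 90.32°.
Day length = 2 H_s / 15° h⁻¹ = 180.64° / 15 = 12.043 h.

12.04 hours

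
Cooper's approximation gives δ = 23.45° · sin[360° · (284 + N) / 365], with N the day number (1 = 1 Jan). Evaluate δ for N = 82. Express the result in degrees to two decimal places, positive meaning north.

360 × (284 + 82) / 365 = 360.986°; sin(360.986°) = 0.0172.
δ = 23.45 × 0.0172 = 0.403° ≈ +0.40°.

+0.40°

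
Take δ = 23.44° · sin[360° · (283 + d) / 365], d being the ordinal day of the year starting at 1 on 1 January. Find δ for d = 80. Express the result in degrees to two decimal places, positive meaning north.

-0.81°

360 × (283 + 80) / 365 = 358.027°; sin(358.027°) = -0.0344.
δ = 23.44 × -0.0344 = -0.806° ≈ -0.81°.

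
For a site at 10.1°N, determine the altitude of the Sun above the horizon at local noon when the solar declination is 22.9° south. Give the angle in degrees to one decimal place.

57.0°

At local solar noon the hour angle is zero, so the elevation is 90° − |φ − δ| = 90° − |10.1° − (-22.9°)| = 90° − 33.0° = 57.0°.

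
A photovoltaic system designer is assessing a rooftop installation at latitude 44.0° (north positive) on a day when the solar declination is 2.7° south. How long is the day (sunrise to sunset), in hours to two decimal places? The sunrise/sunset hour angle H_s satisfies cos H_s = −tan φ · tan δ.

−tan φ tan δ = −(0.9657)(-0.0472) = 0.0456; H_s = arccos(0.0456) = 87.39°.
Day length = 2 H_s / 15° h⁻¹ = 174.78° / 15 = 11.652 h.

11.65 hours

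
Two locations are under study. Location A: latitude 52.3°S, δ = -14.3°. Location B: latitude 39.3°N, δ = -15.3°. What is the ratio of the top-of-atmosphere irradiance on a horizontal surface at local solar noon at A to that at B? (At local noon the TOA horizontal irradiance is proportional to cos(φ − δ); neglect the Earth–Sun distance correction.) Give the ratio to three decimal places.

1.360

A: cos θ_z = cos(-52.3° − (-14.3°)) = 0.7880.
B: cos θ_z = cos(39.3° − (-15.3°)) = 0.5793.
Ratio A/B = 0.7880 / 0.5793 = 1.3603.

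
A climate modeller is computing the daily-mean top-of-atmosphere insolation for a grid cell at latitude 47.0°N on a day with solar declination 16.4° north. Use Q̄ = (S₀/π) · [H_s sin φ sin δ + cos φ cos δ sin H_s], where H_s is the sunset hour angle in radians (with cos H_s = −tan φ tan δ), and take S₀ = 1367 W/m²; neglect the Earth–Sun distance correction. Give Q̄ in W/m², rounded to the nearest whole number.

The sunset hour angle satisfies cos H_s = −tan φ tan δ = -0.3156, giving H_s = 108.40°. In radians, H_s = 1.8919.
H_s sin φ sin δ = 1.8919 × 0.7314 × 0.2823 = 0.3906.
cos φ cos δ sin H_s = 0.6820 × 0.9593 × 0.9489 = 0.6208.
Q̄ = (1367/π) × (0.3906 + 0.6208) = 435.13 × 1.0114 = 440.09 W/m².

440 W/m²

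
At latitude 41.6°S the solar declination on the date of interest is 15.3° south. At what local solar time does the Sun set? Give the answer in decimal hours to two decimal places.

18.94 h

cos H_s = −tan(-41.6°) · tan(-15.3°) = -0.2429, so H_s = arccos(-0.2429) = 104.06°.
Sunset is at 12 + H_s/15 = 12 + 6.937 = 18.937 h local solar time.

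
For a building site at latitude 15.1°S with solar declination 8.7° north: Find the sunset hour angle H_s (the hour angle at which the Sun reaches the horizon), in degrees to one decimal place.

87.6°

The sunset hour angle satisfies cos H_s = −tan φ tan δ = 0.0413, giving H_s = 87.63°.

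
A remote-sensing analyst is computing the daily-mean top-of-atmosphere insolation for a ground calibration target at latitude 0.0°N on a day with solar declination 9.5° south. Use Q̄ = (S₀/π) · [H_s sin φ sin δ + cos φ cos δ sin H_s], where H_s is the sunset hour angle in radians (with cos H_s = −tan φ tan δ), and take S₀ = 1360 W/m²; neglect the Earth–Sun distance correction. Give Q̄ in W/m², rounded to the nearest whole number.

−tan φ tan δ = −(0.0000)(-0.1673) = 0.0000; H_s = arccos(0.0000) = 90.00°. In radians, H_s = 1.5708.
H_s sin φ sin δ = 1.5708 × 0.0000 × -0.1650 = 0.0000.
cos φ cos δ sin H_s = 1.0000 × 0.9863 × 1.0000 = 0.9863.
Q̄ = (1360/π) × (0.0000 + 0.9863) = 432.90 × 0.9863 = 426.97 W/m².

427 W/m²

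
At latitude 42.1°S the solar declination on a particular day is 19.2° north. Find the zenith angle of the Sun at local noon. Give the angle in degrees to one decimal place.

61.3°

At local solar noon the hour angle is zero, so the zenith angle is |φ − δ| = |-42.1° − (19.2°)| = 61.3°.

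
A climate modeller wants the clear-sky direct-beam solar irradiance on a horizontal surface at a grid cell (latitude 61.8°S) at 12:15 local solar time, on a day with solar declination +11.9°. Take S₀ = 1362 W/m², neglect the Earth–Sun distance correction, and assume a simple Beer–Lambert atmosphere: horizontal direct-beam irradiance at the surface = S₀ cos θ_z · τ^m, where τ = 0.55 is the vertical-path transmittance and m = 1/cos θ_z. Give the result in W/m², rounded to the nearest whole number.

45 W/m²

Hour angle H = 15° × (12.25 − 12) = 3.75°.
With φ = -61.8°, δ = 11.9°, H = 3.75°: sin φ sin δ = -0.1817, cos φ cos δ cos H = 0.4614, so cos θ_z = 0.2797.
Air mass m = 1/cos θ_z = 1/0.2797 = 3.575; τ^m = 0.55^3.575 = 0.1180.
Surface direct beam = 1362 × 0.2797 × 0.1180 = 44.95 W/m².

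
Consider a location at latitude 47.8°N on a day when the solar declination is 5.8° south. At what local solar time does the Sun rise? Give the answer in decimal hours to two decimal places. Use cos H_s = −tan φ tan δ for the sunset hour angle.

6.43 h

The sunset hour angle satisfies cos H_s = −tan φ tan δ = 0.1120, giving H_s = 83.57°.
Sunrise is at 12 − H_s/15 = 12 − 5.571 = 6.429 h local solar time.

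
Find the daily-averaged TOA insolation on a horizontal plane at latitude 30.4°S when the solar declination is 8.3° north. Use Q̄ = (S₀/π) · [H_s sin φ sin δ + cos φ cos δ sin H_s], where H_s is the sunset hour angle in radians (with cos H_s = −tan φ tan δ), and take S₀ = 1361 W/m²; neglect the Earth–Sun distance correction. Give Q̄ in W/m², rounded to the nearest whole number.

321 W/m²

−tan φ tan δ = −(-0.5867)(0.1459) = 0.0856; H_s = arccos(0.0856) = 85.09°. In radians, H_s = 1.4851.
H_s sin φ sin δ = 1.4851 × -0.5060 × 0.1444 = -0.1085.
cos φ cos δ sin H_s = 0.8625 × 0.9895 × 0.9963 = 0.8503.
Q̄ = (1361/π) × (-0.1085 + 0.8503) = 433.22 × 0.7418 = 321.36 W/m².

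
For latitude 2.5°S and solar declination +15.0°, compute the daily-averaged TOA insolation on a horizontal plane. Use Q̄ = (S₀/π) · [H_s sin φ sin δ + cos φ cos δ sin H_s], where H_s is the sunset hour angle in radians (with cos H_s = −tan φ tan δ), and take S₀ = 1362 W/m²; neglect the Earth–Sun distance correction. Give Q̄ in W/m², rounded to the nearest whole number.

411 W/m²

cos H_s = −tan(-2.5°) · tan(15.0°) = 0.0117, so H_s = arccos(0.0117) = 89.33°. In radians, H_s = 1.5591.
H_s sin φ sin δ = 1.5591 × -0.0436 × 0.2588 = -0.0176.
cos φ cos δ sin H_s = 0.9990 × 0.9659 × 0.9999 = 0.9648.
Q̄ = (1362/π) × (-0.0176 + 0.9648) = 433.54 × 0.9472 = 410.65 W/m².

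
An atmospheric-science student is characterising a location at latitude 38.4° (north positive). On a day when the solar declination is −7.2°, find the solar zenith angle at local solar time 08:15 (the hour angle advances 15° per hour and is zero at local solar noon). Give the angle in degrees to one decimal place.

Hour angle H = 15° × (8.25 − 12) = -56.25°.
cos θ_z = sin(38.4°) sin(-7.2°) + cos(38.4°) cos(-7.2°) cos(-56.25°) = -0.0779 + 0.4320 = 0.3541.
θ_z = arccos(0.3541) = 69.26°.

69.3°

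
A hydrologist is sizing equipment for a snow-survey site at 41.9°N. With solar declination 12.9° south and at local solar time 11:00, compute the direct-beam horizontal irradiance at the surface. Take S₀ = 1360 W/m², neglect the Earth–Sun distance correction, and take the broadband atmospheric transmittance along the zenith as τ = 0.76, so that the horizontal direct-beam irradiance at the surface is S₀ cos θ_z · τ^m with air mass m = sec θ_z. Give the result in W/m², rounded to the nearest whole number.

Hour angle H = 15° × (11 − 12) = -15.00°.
cos θ_z = sin(41.9°) sin(-12.9°) + cos(41.9°) cos(-12.9°) cos(-15.00°) = -0.1491 + 0.7008 = 0.5517.
Air mass m = 1/cos θ_z = 1/0.5517 = 1.813; τ^m = 0.76^1.813 = 0.6080.
Surface direct beam = 1360 × 0.5517 × 0.6080 = 456.19 W/m².

456 W/m²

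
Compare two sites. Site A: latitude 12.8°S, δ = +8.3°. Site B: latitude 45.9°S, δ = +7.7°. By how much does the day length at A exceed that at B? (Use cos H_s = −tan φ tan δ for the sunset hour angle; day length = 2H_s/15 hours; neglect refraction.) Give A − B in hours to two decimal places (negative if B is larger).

A: H_s = arccos(−tan -12.8° · tan 8.3°) = 88.10°, so 2H_s/15 = 11.7467 h.
B: H_s = arccos(−tan -45.9° · tan 7.7°) = 81.98°, so 2H_s/15 = 10.9307 h.
A − B = 11.7467 − 10.9307 = 0.8160 h.

+0.82 h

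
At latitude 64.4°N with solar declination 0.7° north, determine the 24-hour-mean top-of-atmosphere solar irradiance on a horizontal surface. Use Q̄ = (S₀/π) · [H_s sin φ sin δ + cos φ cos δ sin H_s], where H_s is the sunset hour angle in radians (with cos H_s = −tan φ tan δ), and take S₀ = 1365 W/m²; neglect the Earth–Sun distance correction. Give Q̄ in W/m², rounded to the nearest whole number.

195 W/m²

−tan φ tan δ = −(2.0872)(0.0122) = -0.0255; H_s = arccos(-0.0255) = 91.46°. In radians, H_s = 1.5963.
H_s sin φ sin δ = 1.5963 × 0.9018 × 0.0122 = 0.0176.
cos φ cos δ sin H_s = 0.4321 × 0.9999 × 0.9997 = 0.4319.
Q̄ = (1365/π) × (0.0176 + 0.4319) = 434.49 × 0.4495 = 195.30 W/m².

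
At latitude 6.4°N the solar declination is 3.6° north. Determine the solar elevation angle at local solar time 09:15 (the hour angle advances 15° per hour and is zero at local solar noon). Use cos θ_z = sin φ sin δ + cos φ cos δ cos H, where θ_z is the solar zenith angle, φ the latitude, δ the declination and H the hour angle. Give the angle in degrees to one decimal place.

Hour angle H = 15° × (9.25 − 12) = -41.25°.
cos θ_z = sin φ sin δ + cos φ cos δ cos H = (0.1115)(0.0628) + (0.9938)(0.9980)(0.7518) = 0.7526.
θ_z = arccos(0.7526) = 41.18°, so the elevation is 90° − 41.18° = 48.82°.

48.8°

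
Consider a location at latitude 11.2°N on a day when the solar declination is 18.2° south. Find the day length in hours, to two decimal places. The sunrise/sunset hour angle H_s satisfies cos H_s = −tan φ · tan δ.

11.50 hours

cos H_s = −tan(11.2°) · tan(-18.2°) = 0.0651, so H_s = arccos(0.0651) = 86.27°.
Day length = 2 H_s / 15° h⁻¹ = 172.54° / 15 = 11.503 h.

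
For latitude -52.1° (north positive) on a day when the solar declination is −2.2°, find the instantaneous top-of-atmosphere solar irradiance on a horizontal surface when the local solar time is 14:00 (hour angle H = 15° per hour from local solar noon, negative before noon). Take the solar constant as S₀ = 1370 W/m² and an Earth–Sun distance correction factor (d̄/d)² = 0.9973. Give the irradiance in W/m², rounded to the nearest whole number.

768 W/m²

Hour angle H = 15° × (14 − 12) = 30.00°.
With φ = -52.1°, δ = -2.2°, H = 30.00°: sin φ sin δ = 0.0303, cos φ cos δ cos H = 0.5316, so cos θ_z = 0.5619.
Top-of-atmosphere irradiance = S₀ (d̄/d)² cos θ_z = 1370 × 0.9973 × 0.5619 = 767.72 W/m².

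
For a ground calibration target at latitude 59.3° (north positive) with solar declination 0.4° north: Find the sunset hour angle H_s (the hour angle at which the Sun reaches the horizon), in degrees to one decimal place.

90.7°

The sunset hour angle satisfies cos H_s = −tan φ tan δ = -0.0118, giving H_s = 90.68°.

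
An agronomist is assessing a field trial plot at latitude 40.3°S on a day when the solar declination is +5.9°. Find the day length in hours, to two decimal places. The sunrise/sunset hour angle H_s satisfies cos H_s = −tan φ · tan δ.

11.33 hours

The sunset hour angle satisfies cos H_s = −tan φ tan δ = 0.0876, giving H_s = 84.97°.
Day length = 2 H_s / 15° h⁻¹ = 169.94° / 15 = 11.329 h.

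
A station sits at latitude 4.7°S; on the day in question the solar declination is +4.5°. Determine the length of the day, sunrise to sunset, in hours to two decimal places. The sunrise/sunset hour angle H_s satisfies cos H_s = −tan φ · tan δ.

11.95 hours

−tan φ tan δ = −(-0.0822)(0.0787) = 0.0065; H_s = arccos(0.0065) = 89.63°.
Day length = 2 H_s / 15° h⁻¹ = 179.26° / 15 = 11.951 h.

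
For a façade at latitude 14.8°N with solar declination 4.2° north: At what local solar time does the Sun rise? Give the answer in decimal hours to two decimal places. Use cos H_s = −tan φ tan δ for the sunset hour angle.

cos H_s = −tan(14.8°) · tan(4.2°) = -0.0194, so H_s = arccos(-0.0194) = 91.11°.
Sunrise is at 12 − H_s/15 = 12 − 6.074 = 5.926 h local solar time.

5.93 h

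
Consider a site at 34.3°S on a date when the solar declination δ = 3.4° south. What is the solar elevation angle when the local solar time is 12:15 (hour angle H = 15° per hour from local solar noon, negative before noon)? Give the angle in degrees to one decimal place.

58.9°

Hour angle H = 15° × (12.25 − 12) = 3.75°.
cos θ_z = sin φ sin δ + cos φ cos δ cos H = (-0.5635)(-0.0593) + (0.8261)(0.9982)(0.9979) = 0.8563.
θ_z = arccos(0.8563) = 31.10°, so the elevation is 90° − 31.10° = 58.90°.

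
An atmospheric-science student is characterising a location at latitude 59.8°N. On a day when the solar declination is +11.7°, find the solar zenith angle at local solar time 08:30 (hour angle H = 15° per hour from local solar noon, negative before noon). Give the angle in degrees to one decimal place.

Hour angle H = 15° × (8.5 − 12) = -52.50°.
With φ = 59.8°, δ = 11.7°, H = -52.50°: sin φ sin δ = 0.1753, cos φ cos δ cos H = 0.2999, so cos θ_z = 0.4752.
θ_z = arccos(0.4752) = 61.63°.

61.6°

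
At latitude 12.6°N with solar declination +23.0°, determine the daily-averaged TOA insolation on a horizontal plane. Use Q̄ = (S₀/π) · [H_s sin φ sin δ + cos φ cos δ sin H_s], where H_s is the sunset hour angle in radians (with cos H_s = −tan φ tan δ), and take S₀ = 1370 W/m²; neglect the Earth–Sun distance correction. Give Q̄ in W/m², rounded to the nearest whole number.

−tan φ tan δ = −(0.2235)(0.4245) = -0.0949; H_s = arccos(-0.0949) = 95.45°. In radians, H_s = 1.6659.
H_s sin φ sin δ = 1.6659 × 0.2181 × 0.3907 = 0.1420.
cos φ cos δ sin H_s = 0.9759 × 0.9205 × 0.9955 = 0.8943.
Q̄ = (1370/π) × (0.1420 + 0.8943) = 436.08 × 1.0363 = 451.91 W/m².

452 W/m²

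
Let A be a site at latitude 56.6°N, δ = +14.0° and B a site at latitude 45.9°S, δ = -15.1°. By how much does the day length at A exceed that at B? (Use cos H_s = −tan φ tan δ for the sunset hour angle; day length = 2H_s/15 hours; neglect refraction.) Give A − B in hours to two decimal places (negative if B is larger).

A: H_s = arccos(−tan 56.6° · tan 14.0°) = 112.22°, so 2H_s/15 = 14.9627 h.
B: H_s = arccos(−tan -45.9° · tan -15.1°) = 106.17°, so 2H_s/15 = 14.1560 h.
A − B = 14.9627 − 14.1560 = 0.8067 h.

+0.81 h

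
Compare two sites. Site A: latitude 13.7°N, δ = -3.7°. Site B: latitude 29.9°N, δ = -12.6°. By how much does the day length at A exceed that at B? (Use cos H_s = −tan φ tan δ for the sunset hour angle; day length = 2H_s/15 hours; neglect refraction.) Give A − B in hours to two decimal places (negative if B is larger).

A: H_s = arccos(−tan 13.7° · tan -3.7°) = 89.10°, so 2H_s/15 = 11.8800 h.
B: H_s = arccos(−tan 29.9° · tan -12.6°) = 82.62°, so 2H_s/15 = 11.0160 h.
A − B = 11.8800 − 11.0160 = 0.8640 h.

+0.86 h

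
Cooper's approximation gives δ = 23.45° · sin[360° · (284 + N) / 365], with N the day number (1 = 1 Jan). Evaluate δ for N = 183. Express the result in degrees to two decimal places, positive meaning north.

+23.05°

360 × (284 + 183) / 365 = 460.603°; sin(460.603°) = 0.9829.
δ = 23.45 × 0.9829 = 23.049° ≈ +23.05°.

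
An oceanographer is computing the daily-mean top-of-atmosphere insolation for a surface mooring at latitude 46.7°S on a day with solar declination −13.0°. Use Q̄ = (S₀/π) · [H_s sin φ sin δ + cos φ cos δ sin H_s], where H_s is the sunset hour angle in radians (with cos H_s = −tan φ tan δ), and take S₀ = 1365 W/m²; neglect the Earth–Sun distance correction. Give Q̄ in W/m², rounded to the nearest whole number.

411 W/m²

cos H_s = −tan(-46.7°) · tan(-13.0°) = -0.2450, so H_s = arccos(-0.2450) = 104.18°. In radians, H_s = 1.8183.
H_s sin φ sin δ = 1.8183 × -0.7278 × -0.2250 = 0.2978.
cos φ cos δ sin H_s = 0.6858 × 0.9744 × 0.9695 = 0.6479.
Q̄ = (1365/π) × (0.2978 + 0.6479) = 434.49 × 0.9457 = 410.90 W/m².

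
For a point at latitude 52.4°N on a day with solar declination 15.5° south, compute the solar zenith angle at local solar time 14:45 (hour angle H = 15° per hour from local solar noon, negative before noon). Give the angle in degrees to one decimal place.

76.7°

Hour angle H = 15° × (14.75 − 12) = 41.25°.
cos θ_z = sin φ sin δ + cos φ cos δ cos H = (0.7923)(-0.2672) + (0.6101)(0.9636)(0.7518) = 0.2303.
θ_z = arccos(0.2303) = 76.69°.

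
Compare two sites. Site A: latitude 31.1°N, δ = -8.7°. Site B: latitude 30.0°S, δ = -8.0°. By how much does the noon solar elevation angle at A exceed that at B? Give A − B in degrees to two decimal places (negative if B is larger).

A: 90° − |31.1 − (-8.7)| = 50.20°.
B: 90° − |-30.0 − (-8.0)| = 68.00°.
A − B = 50.20 − 68.00 = -17.80°.

-17.80°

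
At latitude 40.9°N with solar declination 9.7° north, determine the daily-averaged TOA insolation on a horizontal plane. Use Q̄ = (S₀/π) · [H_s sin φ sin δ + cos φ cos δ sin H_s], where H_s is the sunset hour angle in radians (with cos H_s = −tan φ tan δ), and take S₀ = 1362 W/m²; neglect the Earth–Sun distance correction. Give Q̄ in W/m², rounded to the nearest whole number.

402 W/m²

−tan φ tan δ = −(0.8662)(0.1709) = -0.1480; H_s = arccos(-0.1480) = 98.51°. In radians, H_s = 1.7193.
H_s sin φ sin δ = 1.7193 × 0.6547 × 0.1685 = 0.1897.
cos φ cos δ sin H_s = 0.7559 × 0.9857 × 0.9890 = 0.7369.
Q̄ = (1362/π) × (0.1897 + 0.7369) = 433.54 × 0.9266 = 401.72 W/m².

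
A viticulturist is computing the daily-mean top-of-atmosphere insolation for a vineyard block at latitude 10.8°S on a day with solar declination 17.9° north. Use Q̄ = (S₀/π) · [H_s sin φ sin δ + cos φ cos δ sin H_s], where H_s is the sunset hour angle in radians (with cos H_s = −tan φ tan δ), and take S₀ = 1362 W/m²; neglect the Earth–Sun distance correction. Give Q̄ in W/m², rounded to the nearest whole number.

367 W/m²

cos H_s = −tan(-10.8°) · tan(17.9°) = 0.0616, so H_s = arccos(0.0616) = 86.47°. In radians, H_s = 1.5092.
H_s sin φ sin δ = 1.5092 × -0.1874 × 0.3074 = -0.0869.
cos φ cos δ sin H_s = 0.9823 × 0.9516 × 0.9981 = 0.9330.
Q̄ = (1362/π) × (-0.0869 + 0.9330) = 433.54 × 0.8461 = 366.82 W/m².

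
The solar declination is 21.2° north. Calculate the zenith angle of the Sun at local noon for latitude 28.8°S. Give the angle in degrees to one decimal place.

50.0°

At local solar noon the hour angle is zero, so the zenith angle is |φ − δ| = |-28.8° − (21.2°)| = 50.0°.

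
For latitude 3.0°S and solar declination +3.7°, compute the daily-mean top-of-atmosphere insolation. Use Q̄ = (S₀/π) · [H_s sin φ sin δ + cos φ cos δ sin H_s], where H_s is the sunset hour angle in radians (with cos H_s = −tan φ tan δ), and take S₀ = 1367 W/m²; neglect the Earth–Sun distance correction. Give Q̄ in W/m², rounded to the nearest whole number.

cos H_s = −tan(-3.0°) · tan(3.7°) = 0.0034, so H_s = arccos(0.0034) = 89.81°. In radians, H_s = 1.5675.
H_s sin φ sin δ = 1.5675 × -0.0523 × 0.0645 = -0.0053.
cos φ cos δ sin H_s = 0.9986 × 0.9979 × 1.0000 = 0.9965.
Q̄ = (1367/π) × (-0.0053 + 0.9965) = 435.13 × 0.9912 = 431.30 W/m².

431 W/m²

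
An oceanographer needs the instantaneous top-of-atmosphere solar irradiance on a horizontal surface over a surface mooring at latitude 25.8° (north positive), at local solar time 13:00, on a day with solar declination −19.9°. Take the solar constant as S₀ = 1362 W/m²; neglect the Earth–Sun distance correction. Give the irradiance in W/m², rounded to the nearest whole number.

Hour angle H = 15° × (13 − 12) = 15.00°.
cos θ_z = sin(25.8°) sin(-19.9°) + cos(25.8°) cos(-19.9°) cos(15.00°) = -0.1481 + 0.8177 = 0.6696.
Top-of-atmosphere irradiance = S₀ cos θ_z = 1362 × 0.6696 = 912.00 W/m².

912 W/m²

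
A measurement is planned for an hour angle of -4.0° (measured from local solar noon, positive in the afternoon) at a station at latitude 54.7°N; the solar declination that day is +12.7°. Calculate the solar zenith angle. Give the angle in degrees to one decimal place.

42.1°

With φ = 54.7°, δ = 12.7°, H = -4.00°: sin φ sin δ = 0.1794, cos φ cos δ cos H = 0.5623, so cos θ_z = 0.7417.
θ_z = arccos(0.7417) = 42.12°.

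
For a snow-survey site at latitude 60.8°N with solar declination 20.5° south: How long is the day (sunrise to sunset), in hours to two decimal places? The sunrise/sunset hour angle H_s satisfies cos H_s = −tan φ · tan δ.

The sunset hour angle satisfies cos H_s = −tan φ tan δ = 0.6690, giving H_s = 48.01°.
Day length = 2 H_s / 15° h⁻¹ = 96.02° / 15 = 6.401 h.

6.40 hours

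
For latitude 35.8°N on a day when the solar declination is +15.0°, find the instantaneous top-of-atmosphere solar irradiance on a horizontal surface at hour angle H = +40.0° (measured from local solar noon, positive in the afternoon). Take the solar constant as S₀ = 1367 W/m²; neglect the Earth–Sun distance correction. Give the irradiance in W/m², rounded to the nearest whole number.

1027 W/m²

cos θ_z = sin(35.8°) sin(15.0°) + cos(35.8°) cos(15.0°) cos(40.00°) = 0.1514 + 0.6001 = 0.7515.
Top-of-atmosphere irradiance = S₀ cos θ_z = 1367 × 0.7515 = 1027.30 W/m².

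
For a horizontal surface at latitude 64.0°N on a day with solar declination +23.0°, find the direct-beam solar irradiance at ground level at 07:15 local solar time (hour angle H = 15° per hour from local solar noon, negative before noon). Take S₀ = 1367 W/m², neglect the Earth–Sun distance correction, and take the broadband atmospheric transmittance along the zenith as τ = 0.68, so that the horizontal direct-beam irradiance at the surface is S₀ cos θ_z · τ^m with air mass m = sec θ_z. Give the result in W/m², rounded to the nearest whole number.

295 W/m²

Hour angle H = 15° × (7.25 − 12) = -71.25°.
cos θ_z = sin(64.0°) sin(23.0°) + cos(64.0°) cos(23.0°) cos(-71.25°) = 0.3512 + 0.1297 = 0.4809.
Air mass m = 1/cos θ_z = 1/0.4809 = 2.079; τ^m = 0.68^2.079 = 0.4485.
Surface direct beam = 1367 × 0.4809 × 0.4485 = 294.84 W/m².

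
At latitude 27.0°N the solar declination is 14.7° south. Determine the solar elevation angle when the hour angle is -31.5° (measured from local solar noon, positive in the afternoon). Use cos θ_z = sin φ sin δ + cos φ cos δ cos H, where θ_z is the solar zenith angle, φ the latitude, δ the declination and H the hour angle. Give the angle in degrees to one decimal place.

cos θ_z = sin φ sin δ + cos φ cos δ cos H = (0.4540)(-0.2538) + (0.8910)(0.9673)(0.8526) = 0.6196.
θ_z = arccos(0.6196) = 51.71°, so the elevation is 90° − 51.71° = 38.29°.

38.3°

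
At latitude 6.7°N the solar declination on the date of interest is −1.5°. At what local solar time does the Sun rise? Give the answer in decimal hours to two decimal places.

cos H_s = −tan(6.7°) · tan(-1.5°) = 0.0031, so H_s = arccos(0.0031) = 89.82°.
Sunrise is at 12 − H_s/15 = 12 − 5.988 = 6.012 h local solar time.

6.01 h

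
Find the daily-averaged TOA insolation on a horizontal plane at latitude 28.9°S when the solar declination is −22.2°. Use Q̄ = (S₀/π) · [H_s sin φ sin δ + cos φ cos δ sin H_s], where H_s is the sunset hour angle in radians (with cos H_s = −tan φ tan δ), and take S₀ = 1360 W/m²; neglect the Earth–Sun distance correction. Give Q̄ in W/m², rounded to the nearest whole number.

484 W/m²

−tan φ tan δ = −(-0.5520)(-0.4081) = -0.2253; H_s = arccos(-0.2253) = 103.02°. In radians, H_s = 1.7980.
H_s sin φ sin δ = 1.7980 × -0.4833 × -0.3778 = 0.3283.
cos φ cos δ sin H_s = 0.8755 × 0.9259 × 0.9743 = 0.7898.
Q̄ = (1360/π) × (0.3283 + 0.7898) = 432.90 × 1.1181 = 484.03 W/m².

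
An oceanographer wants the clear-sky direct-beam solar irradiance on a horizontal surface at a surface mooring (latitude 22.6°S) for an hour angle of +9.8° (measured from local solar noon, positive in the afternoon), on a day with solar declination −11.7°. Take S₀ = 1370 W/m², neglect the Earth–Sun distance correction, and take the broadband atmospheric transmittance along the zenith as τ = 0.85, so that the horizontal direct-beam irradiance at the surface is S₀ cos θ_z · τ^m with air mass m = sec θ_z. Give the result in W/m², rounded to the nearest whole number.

1122 W/m²

cos θ_z = sin φ sin δ + cos φ cos δ cos H = (-0.3843)(-0.2028) + (0.9232)(0.9792)(0.9854) = 0.9687.
Air mass m = 1/cos θ_z = 1/0.9687 = 1.032; τ^m = 0.85^1.032 = 0.8456.
Surface direct beam = 1370 × 0.9687 × 0.8456 = 1122.21 W/m².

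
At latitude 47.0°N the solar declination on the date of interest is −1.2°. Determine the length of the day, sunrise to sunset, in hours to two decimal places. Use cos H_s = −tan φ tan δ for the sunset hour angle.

11.83 hours

The sunset hour angle satisfies cos H_s = −tan φ tan δ = 0.0225, giving H_s = 88.71°.
Day length = 2 H_s / 15° h⁻¹ = 177.42° / 15 = 11.828 h.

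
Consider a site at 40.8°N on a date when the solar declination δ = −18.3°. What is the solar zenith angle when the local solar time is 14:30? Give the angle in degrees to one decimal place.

Hour angle H = 15° × (14.5 − 12) = 37.50°.
With φ = 40.8°, δ = -18.3°, H = 37.50°: sin φ sin δ = -0.2052, cos φ cos δ cos H = 0.5702, so cos θ_z = 0.3650.
θ_z = arccos(0.3650) = 68.59°.

68.6°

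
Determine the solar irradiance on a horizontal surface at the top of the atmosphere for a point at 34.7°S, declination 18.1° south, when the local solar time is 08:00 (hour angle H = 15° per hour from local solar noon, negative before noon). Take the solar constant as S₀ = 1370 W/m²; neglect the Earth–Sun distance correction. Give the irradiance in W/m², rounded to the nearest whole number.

778 W/m²

Hour angle H = 15° × (8 − 12) = -60.00°.
cos θ_z = sin φ sin δ + cos φ cos δ cos H = (-0.5693)(-0.3107) + (0.8221)(0.9505)(0.5000) = 0.5676.
Top-of-atmosphere irradiance = S₀ cos θ_z = 1370 × 0.5676 = 777.61 W/m².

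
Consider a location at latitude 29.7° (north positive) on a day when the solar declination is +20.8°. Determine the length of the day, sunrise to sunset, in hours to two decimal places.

The sunset hour angle satisfies cos H_s = −tan φ tan δ = -0.2167, giving H_s = 102.52°.
Day length = 2 H_s / 15° h⁻¹ = 205.04° / 15 = 13.669 h.

13.67 hours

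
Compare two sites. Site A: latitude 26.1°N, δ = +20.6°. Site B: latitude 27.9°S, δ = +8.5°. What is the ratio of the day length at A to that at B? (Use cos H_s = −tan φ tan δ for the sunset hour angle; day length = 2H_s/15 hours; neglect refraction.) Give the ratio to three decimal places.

A: H_s = arccos(−tan 26.1° · tan 20.6°) = 100.61°, so 2H_s/15 = 13.4147 h.
B: H_s = arccos(−tan -27.9° · tan 8.5°) = 85.46°, so 2H_s/15 = 11.3947 h.
Ratio A/B = 13.4147 / 11.3947 = 1.1773.

1.177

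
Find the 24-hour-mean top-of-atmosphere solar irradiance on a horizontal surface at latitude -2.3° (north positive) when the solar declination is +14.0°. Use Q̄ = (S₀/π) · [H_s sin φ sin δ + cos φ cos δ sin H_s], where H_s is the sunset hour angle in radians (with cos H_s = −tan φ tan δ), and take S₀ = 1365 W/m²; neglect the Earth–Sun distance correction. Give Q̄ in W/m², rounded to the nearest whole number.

415 W/m²

The sunset hour angle satisfies cos H_s = −tan φ tan δ = 0.0100, giving H_s = 89.43°. In radians, H_s = 1.5608.
H_s sin φ sin δ = 1.5608 × -0.0401 × 0.2419 = -0.0151.
cos φ cos δ sin H_s = 0.9992 × 0.9703 × 1.0000 = 0.9695.
Q̄ = (1365/π) × (-0.0151 + 0.9695) = 434.49 × 0.9544 = 414.68 W/m².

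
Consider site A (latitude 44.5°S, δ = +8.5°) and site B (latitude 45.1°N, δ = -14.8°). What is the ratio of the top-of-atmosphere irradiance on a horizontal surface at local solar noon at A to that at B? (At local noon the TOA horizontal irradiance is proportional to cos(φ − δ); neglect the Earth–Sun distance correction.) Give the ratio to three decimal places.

1.200

A: cos θ_z = cos(-44.5° − (8.5°)) = 0.6018.
B: cos θ_z = cos(45.1° − (-14.8°)) = 0.5015.
Ratio A/B = 0.6018 / 0.5015 = 1.2000.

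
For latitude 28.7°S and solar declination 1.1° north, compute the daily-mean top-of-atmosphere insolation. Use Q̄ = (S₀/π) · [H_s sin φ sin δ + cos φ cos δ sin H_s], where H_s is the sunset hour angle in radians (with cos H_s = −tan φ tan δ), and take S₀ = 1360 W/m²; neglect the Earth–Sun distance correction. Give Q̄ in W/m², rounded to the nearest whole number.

373 W/m²

cos H_s = −tan(-28.7°) · tan(1.1°) = 0.0105, so H_s = arccos(0.0105) = 89.40°. In radians, H_s = 1.5603.
H_s sin φ sin δ = 1.5603 × -0.4802 × 0.0192 = -0.0144.
cos φ cos δ sin H_s = 0.8771 × 0.9998 × 0.9999 = 0.8768.
Q̄ = (1360/π) × (-0.0144 + 0.8768) = 432.90 × 0.8624 = 373.33 W/m².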